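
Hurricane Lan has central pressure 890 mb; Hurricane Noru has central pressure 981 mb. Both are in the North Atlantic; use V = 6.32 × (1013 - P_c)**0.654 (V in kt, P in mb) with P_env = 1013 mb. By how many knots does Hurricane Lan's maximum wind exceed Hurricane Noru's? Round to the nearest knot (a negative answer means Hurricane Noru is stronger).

86 kt

Hurricane Lan: ΔP = 123; V ≈ 6.32 × 123^0.654 ≈ 147.07 kt.
Hurricane Noru: ΔP = 32; V ≈ 6.32 × 32^0.654 ≈ 60.97 kt.
Difference ≈ 147.07 − 60.97 = 86.10 → 86 kt.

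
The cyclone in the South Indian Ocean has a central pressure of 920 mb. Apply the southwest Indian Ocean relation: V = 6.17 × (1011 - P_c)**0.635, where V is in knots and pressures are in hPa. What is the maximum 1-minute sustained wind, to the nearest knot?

ΔP = 1011 − 920 = 91 mb.
91^0.635 ≈ 17.538.
V ≈ 6.17 × 17.538 ≈ 108.2 kt.

108 kt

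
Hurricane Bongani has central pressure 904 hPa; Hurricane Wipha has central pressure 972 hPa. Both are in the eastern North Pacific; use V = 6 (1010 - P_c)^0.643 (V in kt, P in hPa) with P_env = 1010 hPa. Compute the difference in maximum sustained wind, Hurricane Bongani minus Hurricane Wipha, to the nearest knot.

58 kt

Hurricane Bongani: ΔP = 106; V ≈ 6 × 106^0.643 ≈ 120.34 kt.
Hurricane Wipha: ΔP = 38; V ≈ 6 × 38^0.643 ≈ 62.22 kt.
Difference ≈ 120.34 − 62.22 = 58.12 → 58 kt.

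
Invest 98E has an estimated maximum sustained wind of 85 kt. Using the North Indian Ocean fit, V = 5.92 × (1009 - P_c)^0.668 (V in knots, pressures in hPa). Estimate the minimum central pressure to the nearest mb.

ΔP = (V / 5.92)^(1/0.668) = (85/5.92)^1.497.
85/5.92 = 14.358; 14.358^1.497 ≈ 53.97 mb.
P_c = 1009 − 53.97 = 955.03 ≈ 955 mb.

955 mb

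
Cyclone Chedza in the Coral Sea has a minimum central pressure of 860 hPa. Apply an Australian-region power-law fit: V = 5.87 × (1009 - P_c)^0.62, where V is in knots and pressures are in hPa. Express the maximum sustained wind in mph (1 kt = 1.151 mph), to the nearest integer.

ΔP = 1009 − 860 = 149 hPa.
V ≈ 5.87 × 149^0.62 = 5.87 × 22.252 ≈ 130.621 kt.
130.621 × 1.151 ≈ 150.34 mph → 150 mph.

150 mph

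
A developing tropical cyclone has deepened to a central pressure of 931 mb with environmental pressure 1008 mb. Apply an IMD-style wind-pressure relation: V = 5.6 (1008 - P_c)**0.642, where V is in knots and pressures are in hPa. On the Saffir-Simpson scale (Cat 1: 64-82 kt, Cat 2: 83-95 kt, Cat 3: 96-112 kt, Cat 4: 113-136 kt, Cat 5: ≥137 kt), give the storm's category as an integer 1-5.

ΔP = 1008 − 931 = 77 mb.
V ≈ 5.6 × 77^0.642 = 5.6 × 16.26 ≈ 91 kt.
91 kt falls in the Category 2 band.

2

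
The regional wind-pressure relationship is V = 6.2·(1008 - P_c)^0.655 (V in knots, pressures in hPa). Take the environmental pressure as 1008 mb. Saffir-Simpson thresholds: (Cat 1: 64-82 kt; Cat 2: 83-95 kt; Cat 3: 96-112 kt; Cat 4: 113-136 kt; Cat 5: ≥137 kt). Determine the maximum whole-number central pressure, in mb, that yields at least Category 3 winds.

942 mb

Category 3 begins at V = 96 kt.
Required ΔP = (96/6.2)^(1/0.655) = 15.484^1.527 ≈ 65.56 mb.
P_c ≤ 1008 − 65.56 = 942.44, so the highest integer P_c is 942 mb.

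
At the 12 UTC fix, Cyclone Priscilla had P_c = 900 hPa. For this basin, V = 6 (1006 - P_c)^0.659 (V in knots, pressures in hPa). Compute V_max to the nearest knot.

130 kt

ΔP = 1006 − 900 = 106 hPa.
106^0.659 ≈ 21.611.
V ≈ 6 × 21.611 ≈ 129.7 kt.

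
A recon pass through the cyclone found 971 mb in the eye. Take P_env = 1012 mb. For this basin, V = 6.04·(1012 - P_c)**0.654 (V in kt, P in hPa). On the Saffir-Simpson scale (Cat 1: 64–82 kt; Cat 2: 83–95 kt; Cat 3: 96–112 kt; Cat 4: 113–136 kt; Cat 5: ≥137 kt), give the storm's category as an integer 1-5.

ΔP = 1012 − 971 = 41 mb.
V ≈ 6.04 × 41^0.654 = 6.04 × 11.34 ≈ 69 kt.
69 kt falls in the Category 1 band.

1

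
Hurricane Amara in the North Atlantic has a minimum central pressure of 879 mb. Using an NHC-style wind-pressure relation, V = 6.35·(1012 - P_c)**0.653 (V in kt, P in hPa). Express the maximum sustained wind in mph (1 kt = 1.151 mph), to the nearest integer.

178 mph

ΔP = 1012 − 879 = 133 mb.
V ≈ 6.35 × 133^0.653 = 6.35 × 24.371 ≈ 154.756 kt.
154.756 × 1.151 ≈ 178.12 mph → 178 mph.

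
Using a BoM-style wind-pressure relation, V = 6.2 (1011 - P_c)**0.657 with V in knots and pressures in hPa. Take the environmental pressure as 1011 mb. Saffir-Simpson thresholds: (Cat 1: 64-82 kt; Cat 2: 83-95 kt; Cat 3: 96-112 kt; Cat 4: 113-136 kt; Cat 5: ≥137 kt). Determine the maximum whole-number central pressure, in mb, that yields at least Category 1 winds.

Category 1 begins at V = 64 kt.
Required ΔP = (64/6.2)^(1/0.657) = 10.323^1.522 ≈ 34.92 mb.
P_c ≤ 1011 − 34.92 = 976.08, so the highest integer P_c is 976 mb.

976 mb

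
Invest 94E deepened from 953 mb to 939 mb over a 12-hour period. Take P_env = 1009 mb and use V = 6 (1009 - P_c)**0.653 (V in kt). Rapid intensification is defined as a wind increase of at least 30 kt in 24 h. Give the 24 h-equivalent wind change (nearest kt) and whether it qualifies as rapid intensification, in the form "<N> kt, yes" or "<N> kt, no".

26 kt, no

V₁: ΔP = 56, V ≈ 6 × 56^0.653 ≈ 83.12 kt.
V₂: ΔP = 70, V ≈ 6 × 70^0.653 ≈ 96.16 kt.
ΔV over 12 h = 13.04 kt → 24 h equivalent = 13.04 × 24/12 ≈ 26.08 kt.
26 kt < 30 kt ⇒ not rapid intensification.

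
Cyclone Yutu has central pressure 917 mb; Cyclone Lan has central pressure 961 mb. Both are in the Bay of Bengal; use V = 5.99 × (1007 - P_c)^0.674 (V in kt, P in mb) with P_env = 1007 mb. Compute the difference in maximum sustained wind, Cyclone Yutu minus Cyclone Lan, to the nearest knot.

Cyclone Yutu: ΔP = 90; V ≈ 5.99 × 90^0.674 ≈ 124.33 kt.
Cyclone Lan: ΔP = 46; V ≈ 5.99 × 46^0.674 ≈ 79.09 kt.
Difference ≈ 124.33 − 79.09 = 45.24 → 45 kt.

45 kt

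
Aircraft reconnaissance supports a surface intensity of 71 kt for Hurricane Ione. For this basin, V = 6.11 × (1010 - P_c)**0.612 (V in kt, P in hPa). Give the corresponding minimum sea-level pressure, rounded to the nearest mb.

955 mb

ΔP = (V / 6.11)^(1/0.612) = (71/6.11)^1.634.
71/6.11 = 11.620; 11.620^1.634 ≈ 55.02 mb.
P_c = 1010 − 55.02 = 954.98 ≈ 955 mb.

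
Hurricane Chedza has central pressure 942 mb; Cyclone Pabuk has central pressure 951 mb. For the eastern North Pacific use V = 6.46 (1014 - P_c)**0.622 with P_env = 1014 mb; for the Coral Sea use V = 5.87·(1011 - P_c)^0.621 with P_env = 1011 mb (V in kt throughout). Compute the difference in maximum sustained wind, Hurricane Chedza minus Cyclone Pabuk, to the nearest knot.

Hurricane Chedza: ΔP = 72; V ≈ 6.46 × 72^0.622 ≈ 92.36 kt.
Cyclone Pabuk: ΔP = 60; V ≈ 5.87 × 60^0.621 ≈ 74.62 kt.
Difference ≈ 92.36 − 74.62 = 17.74 → 18 kt.

18 kt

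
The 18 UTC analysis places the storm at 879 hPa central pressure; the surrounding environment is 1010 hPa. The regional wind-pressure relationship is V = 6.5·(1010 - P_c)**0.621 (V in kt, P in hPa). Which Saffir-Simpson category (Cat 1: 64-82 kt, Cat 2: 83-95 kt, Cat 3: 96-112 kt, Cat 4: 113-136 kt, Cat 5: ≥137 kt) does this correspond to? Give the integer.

ΔP = 1010 − 879 = 131 hPa.
V ≈ 6.5 × 131^0.621 = 6.5 × 20.65 ≈ 134 kt.
134 kt falls in the Category 4 band.

4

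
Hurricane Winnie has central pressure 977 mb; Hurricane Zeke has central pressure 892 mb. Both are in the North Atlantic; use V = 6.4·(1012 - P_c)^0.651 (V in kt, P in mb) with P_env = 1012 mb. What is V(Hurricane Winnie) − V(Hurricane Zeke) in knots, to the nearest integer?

-80 kt

Hurricane Winnie: ΔP = 35; V ≈ 6.4 × 35^0.651 ≈ 64.77 kt.
Hurricane Zeke: ΔP = 120; V ≈ 6.4 × 120^0.651 ≈ 144.45 kt.
Difference ≈ 64.77 − 144.45 = -79.68 → -80 kt.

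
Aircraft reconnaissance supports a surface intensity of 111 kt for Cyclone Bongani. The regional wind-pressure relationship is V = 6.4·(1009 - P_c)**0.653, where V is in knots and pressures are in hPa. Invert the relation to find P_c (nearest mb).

930 mb

ΔP = (V / 6.4)^(1/0.653) = (111/6.4)^1.531.
111/6.4 = 17.344; 17.344^1.531 ≈ 79.00 mb.
P_c = 1009 − 79.00 = 930.00 ≈ 930 mb.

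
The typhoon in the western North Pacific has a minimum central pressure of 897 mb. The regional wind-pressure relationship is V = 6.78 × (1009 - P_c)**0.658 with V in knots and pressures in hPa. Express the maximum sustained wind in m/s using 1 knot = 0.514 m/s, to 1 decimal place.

ΔP = 1009 − 897 = 112 mb.
V ≈ 6.78 × 112^0.658 = 6.78 × 22.304 ≈ 151.222 kt.
151.222 × 0.514 ≈ 77.73 m/s → 77.7 m/s.

77.7 m/s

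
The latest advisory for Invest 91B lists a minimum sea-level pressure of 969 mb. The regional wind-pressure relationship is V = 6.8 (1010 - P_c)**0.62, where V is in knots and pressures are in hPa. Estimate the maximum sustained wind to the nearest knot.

ΔP = 1010 − 969 = 41 mb.
41^0.62 ≈ 9.998.
V ≈ 6.8 × 9.998 ≈ 68.0 kt.

68 kt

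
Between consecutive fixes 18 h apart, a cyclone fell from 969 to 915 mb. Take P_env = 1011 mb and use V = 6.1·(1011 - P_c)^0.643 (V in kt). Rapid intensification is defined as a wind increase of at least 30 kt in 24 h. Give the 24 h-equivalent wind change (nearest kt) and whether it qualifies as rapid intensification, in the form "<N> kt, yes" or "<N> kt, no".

V₁: ΔP = 42, V ≈ 6.1 × 42^0.643 ≈ 67.47 kt.
V₂: ΔP = 96, V ≈ 6.1 × 96^0.643 ≈ 114.80 kt.
ΔV over 18 h = 47.33 kt → 24 h equivalent = 47.33 × 24/18 ≈ 63.11 kt.
63 kt ≥ 30 kt ⇒ rapid intensification.

63 kt, yes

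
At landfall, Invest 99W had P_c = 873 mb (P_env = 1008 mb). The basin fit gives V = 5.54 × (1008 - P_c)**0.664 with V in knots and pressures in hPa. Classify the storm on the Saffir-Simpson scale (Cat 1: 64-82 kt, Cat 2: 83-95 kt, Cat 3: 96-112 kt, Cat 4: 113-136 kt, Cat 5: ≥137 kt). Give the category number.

ΔP = 1008 − 873 = 135 mb.
V ≈ 5.54 × 135^0.664 = 5.54 × 25.97 ≈ 144 kt.
144 kt falls in the Category 5 band.

5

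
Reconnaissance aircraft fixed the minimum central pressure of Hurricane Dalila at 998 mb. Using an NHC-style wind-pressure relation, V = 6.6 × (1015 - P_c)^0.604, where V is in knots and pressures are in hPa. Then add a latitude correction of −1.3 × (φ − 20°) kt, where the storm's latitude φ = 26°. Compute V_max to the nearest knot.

ΔP = 1015 − 998 = 17 mb.
17^0.604 ≈ 5.536.
V ≈ 6.6 × 5.536 ≈ 36.5 kt.
Latitude correction: −1.3 × (26 − 20) = -7.8 kt.
Corrected V ≈ 28.7 kt → 29 kt.

29 kt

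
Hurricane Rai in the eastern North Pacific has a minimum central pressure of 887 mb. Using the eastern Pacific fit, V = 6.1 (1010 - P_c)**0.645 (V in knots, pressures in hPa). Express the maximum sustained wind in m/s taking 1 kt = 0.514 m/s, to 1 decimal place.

ΔP = 1010 − 887 = 123 mb.
V ≈ 6.1 × 123^0.645 = 6.1 × 22.284 ≈ 135.931 kt.
135.931 × 0.514 ≈ 69.87 m/s → 69.9 m/s.

69.9 m/s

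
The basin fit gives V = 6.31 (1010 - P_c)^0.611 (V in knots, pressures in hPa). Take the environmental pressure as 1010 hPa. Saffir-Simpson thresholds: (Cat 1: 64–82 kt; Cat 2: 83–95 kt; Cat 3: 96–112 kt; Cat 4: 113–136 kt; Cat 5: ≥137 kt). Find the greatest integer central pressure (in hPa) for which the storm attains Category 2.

Category 2 begins at V = 83 kt.
Required ΔP = (83/6.31)^(1/0.611) = 13.154^1.637 ≈ 67.84 hPa.
P_c ≤ 1010 − 67.84 = 942.16, so the highest integer P_c is 942 hPa.

942 hPa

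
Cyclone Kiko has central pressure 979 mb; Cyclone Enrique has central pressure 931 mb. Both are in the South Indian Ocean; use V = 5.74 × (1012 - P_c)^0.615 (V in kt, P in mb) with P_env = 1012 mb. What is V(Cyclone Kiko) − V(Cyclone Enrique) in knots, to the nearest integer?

Cyclone Kiko: ΔP = 33; V ≈ 5.74 × 33^0.615 ≈ 49.29 kt.
Cyclone Enrique: ΔP = 81; V ≈ 5.74 × 81^0.615 ≈ 85.63 kt.
Difference ≈ 49.29 − 85.63 = -36.34 → -36 kt.

-36 kt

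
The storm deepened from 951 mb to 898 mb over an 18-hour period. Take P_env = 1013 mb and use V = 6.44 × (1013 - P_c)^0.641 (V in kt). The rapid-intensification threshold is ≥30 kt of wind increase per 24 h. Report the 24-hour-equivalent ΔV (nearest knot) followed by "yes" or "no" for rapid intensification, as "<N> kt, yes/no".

V₁: ΔP = 62, V ≈ 6.44 × 62^0.641 ≈ 90.74 kt.
V₂: ΔP = 115, V ≈ 6.44 × 115^0.641 ≈ 134.83 kt.
ΔV over 18 h = 44.09 kt → 24 h equivalent = 44.09 × 24/18 ≈ 58.79 kt.
59 kt ≥ 30 kt ⇒ rapid intensification.

59 kt, yes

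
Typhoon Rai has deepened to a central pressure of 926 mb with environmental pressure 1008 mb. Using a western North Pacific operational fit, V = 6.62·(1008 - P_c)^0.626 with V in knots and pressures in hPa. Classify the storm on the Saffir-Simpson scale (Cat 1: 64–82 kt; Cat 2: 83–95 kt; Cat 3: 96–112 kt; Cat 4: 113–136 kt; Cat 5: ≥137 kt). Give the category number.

3

ΔP = 1008 − 926 = 82 mb.
V ≈ 6.62 × 82^0.626 = 6.62 × 15.78 ≈ 104 kt.
104 kt falls in the Category 3 band.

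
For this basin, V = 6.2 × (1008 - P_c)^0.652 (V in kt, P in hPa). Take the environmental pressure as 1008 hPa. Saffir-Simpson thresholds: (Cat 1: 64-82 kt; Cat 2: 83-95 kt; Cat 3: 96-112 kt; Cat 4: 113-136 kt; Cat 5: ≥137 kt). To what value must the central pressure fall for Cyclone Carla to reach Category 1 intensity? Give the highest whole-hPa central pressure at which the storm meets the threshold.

972 hPa

Category 1 begins at V = 64 kt.
Required ΔP = (64/6.2)^(1/0.652) = 10.323^1.534 ≈ 35.88 hPa.
P_c ≤ 1008 − 35.88 = 972.12, so the highest integer P_c is 972 hPa.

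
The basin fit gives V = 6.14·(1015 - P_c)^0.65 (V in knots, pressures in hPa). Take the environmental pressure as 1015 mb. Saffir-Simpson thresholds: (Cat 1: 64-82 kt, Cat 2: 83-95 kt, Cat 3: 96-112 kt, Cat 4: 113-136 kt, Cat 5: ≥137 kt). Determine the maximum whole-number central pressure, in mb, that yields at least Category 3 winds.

Category 3 begins at V = 96 kt.
Required ΔP = (96/6.14)^(1/0.65) = 15.635^1.538 ≈ 68.72 mb.
P_c ≤ 1015 − 68.72 = 946.28, so the highest integer P_c is 946 mb.

946 mb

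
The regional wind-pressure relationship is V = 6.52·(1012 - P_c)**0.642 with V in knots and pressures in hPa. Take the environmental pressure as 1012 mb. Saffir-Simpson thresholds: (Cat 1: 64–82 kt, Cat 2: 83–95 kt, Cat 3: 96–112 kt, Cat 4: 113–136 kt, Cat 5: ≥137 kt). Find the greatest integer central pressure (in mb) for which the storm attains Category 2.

959 mb

Category 2 begins at V = 83 kt.
Required ΔP = (83/6.52)^(1/0.642) = 12.730^1.558 ≈ 52.59 mb.
P_c ≤ 1012 − 52.59 = 959.41, so the highest integer P_c is 959 mb.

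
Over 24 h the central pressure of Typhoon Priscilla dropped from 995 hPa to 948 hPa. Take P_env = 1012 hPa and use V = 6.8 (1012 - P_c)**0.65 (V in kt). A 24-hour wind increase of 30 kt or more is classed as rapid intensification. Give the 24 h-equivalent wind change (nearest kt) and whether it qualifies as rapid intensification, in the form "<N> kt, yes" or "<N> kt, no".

59 kt, yes

V₁: ΔP = 17, V ≈ 6.8 × 17^0.65 ≈ 42.88 kt.
V₂: ΔP = 64, V ≈ 6.8 × 64^0.65 ≈ 101.51 kt.
ΔV over 24 h = 58.63 kt → 24 h equivalent = 58.63 × 24/24 ≈ 58.63 kt.
59 kt ≥ 30 kt ⇒ rapid intensification.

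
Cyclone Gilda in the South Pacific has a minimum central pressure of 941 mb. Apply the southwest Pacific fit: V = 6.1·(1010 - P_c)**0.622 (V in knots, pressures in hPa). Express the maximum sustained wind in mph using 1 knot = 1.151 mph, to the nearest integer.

ΔP = 1010 − 941 = 69 mb.
V ≈ 6.1 × 69^0.622 = 6.1 × 13.924 ≈ 84.936 kt.
84.936 × 1.151 ≈ 97.76 mph → 98 mph.

98 mph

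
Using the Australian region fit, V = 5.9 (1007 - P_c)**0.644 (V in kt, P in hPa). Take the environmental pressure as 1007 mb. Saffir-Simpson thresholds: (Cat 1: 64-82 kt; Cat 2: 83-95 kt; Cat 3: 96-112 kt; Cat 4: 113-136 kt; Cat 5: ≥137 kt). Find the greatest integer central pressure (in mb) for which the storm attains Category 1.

Category 1 begins at V = 64 kt.
Required ΔP = (64/5.9)^(1/0.644) = 10.847^1.553 ≈ 40.52 mb.
P_c ≤ 1007 − 40.52 = 966.48, so the highest integer P_c is 966 mb.

966 mb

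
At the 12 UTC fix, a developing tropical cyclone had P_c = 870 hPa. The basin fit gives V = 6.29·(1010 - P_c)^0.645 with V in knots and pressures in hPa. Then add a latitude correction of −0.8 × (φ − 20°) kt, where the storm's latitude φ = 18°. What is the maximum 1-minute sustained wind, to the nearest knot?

154 kt

ΔP = 1010 − 870 = 140 hPa.
140^0.645 ≈ 24.224.
V ≈ 6.29 × 24.224 ≈ 152.4 kt.
Latitude correction: −0.8 × (18 − 20) = 1.6 kt.
Corrected V ≈ 154 kt → 154 kt.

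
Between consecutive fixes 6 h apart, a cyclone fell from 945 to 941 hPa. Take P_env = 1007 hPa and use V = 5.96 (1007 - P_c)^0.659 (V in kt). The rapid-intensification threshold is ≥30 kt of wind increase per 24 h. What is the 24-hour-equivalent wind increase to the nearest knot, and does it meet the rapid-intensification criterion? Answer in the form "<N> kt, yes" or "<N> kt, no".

15 kt, no

V₁: ΔP = 62, V ≈ 5.96 × 62^0.659 ≈ 90.45 kt.
V₂: ΔP = 66, V ≈ 5.96 × 66^0.659 ≈ 94.26 kt.
ΔV over 6 h = 3.81 kt → 24 h equivalent = 3.81 × 24/6 ≈ 15.24 kt.
15 kt < 30 kt ⇒ not rapid intensification.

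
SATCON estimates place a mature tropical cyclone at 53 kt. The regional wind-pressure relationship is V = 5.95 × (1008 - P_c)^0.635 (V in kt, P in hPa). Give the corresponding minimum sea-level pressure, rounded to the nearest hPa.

ΔP = (V / 5.95)^(1/0.635) = (53/5.95)^1.575.
53/5.95 = 8.908; 8.908^1.575 ≈ 31.31 hPa.
P_c = 1008 − 31.31 = 976.69 ≈ 977 hPa.

977 hPa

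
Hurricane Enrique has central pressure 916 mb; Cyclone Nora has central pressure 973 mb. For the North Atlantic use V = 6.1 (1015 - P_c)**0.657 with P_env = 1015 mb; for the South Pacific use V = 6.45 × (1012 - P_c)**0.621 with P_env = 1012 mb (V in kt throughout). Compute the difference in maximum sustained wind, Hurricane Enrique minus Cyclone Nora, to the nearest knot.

Hurricane Enrique: ΔP = 99; V ≈ 6.1 × 99^0.657 ≈ 124.87 kt.
Cyclone Nora: ΔP = 39; V ≈ 6.45 × 39^0.621 ≈ 62.75 kt.
Difference ≈ 124.87 − 62.75 = 62.12 → 62 kt.

62 kt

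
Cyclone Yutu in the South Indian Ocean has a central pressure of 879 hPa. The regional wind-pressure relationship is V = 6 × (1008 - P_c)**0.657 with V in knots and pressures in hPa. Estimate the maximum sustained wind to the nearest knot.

146 kt

ΔP = 1008 − 879 = 129 hPa.
129^0.657 ≈ 24.359.
V ≈ 6 × 24.359 ≈ 146.2 kt.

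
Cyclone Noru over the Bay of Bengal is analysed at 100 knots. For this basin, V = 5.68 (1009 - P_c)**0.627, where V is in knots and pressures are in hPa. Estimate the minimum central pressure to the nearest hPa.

912 hPa

ΔP = (V / 5.68)^(1/0.627) = (100/5.68)^1.595.
100/5.68 = 17.606; 17.606^1.595 ≈ 96.98 hPa.
P_c = 1009 − 96.98 = 912.02 ≈ 912 hPa.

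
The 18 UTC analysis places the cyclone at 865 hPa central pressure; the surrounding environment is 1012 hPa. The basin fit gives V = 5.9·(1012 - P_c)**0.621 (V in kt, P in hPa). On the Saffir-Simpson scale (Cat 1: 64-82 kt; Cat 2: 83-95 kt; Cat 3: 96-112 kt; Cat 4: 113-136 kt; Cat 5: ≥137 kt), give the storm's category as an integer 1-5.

ΔP = 1012 − 865 = 147 hPa.
V ≈ 5.9 × 147^0.621 = 5.9 × 22.18 ≈ 131 kt.
131 kt falls in the Category 4 band.

4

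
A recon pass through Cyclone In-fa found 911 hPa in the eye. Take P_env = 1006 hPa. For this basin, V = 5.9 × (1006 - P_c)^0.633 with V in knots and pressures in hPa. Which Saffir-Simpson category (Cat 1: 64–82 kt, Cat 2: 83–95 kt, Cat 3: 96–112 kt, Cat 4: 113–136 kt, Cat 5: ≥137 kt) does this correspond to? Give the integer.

ΔP = 1006 − 911 = 95 hPa.
V ≈ 5.9 × 95^0.633 = 5.9 × 17.86 ≈ 105 kt.
105 kt falls in the Category 3 band.

3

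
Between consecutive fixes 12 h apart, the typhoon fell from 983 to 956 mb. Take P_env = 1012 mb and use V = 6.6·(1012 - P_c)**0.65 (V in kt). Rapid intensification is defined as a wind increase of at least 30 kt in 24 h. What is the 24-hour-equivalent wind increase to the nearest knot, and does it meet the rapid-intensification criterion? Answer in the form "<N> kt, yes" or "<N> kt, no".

63 kt, yes

V₁: ΔP = 29, V ≈ 6.6 × 29^0.65 ≈ 58.90 kt.
V₂: ΔP = 56, V ≈ 6.6 × 56^0.65 ≈ 90.34 kt.
ΔV over 12 h = 31.44 kt → 24 h equivalent = 31.44 × 24/12 ≈ 62.88 kt.
63 kt ≥ 30 kt ⇒ rapid intensification.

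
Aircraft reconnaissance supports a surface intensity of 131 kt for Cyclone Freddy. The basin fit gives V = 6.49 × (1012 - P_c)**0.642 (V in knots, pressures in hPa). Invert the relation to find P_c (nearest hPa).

ΔP = (V / 6.49)^(1/0.642) = (131/6.49)^1.558.
131/6.49 = 20.185; 20.185^1.558 ≈ 107.83 hPa.
P_c = 1012 − 107.83 = 904.17 ≈ 904 hPa.

904 hPa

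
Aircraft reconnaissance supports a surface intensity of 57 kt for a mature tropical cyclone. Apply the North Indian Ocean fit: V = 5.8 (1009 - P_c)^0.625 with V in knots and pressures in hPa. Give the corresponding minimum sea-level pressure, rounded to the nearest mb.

ΔP = (V / 5.8)^(1/0.625) = (57/5.8)^1.600.
57/5.8 = 9.828; 9.828^1.600 ≈ 38.72 mb.
P_c = 1009 − 38.72 = 970.28 ≈ 970 mb.

970 mb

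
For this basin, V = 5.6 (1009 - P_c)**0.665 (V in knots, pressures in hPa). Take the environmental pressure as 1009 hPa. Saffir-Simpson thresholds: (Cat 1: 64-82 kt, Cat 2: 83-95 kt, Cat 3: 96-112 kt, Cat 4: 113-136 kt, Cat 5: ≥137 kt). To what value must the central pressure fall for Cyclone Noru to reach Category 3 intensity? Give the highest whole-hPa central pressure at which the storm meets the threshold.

937 hPa

Category 3 begins at V = 96 kt.
Required ΔP = (96/5.6)^(1/0.665) = 17.143^1.504 ≈ 71.74 hPa.
P_c ≤ 1009 − 71.74 = 937.26, so the highest integer P_c is 937 hPa.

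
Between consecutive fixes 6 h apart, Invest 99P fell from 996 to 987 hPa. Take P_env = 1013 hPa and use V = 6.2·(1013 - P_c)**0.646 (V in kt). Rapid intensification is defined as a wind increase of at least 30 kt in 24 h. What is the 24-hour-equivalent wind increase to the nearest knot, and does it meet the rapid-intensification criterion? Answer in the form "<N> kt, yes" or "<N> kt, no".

V₁: ΔP = 17, V ≈ 6.2 × 17^0.646 ≈ 38.66 kt.
V₂: ΔP = 26, V ≈ 6.2 × 26^0.646 ≈ 50.87 kt.
ΔV over 6 h = 12.21 kt → 24 h equivalent = 12.21 × 24/6 ≈ 48.84 kt.
49 kt ≥ 30 kt ⇒ rapid intensification.

49 kt, yes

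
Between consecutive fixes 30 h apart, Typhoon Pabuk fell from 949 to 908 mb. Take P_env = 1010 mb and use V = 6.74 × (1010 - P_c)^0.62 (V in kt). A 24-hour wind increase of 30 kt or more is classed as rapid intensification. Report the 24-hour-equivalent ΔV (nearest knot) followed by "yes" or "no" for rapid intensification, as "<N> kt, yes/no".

26 kt, no

V₁: ΔP = 61, V ≈ 6.74 × 61^0.62 ≈ 86.21 kt.
V₂: ΔP = 102, V ≈ 6.74 × 102^0.62 ≈ 118.57 kt.
ΔV over 30 h = 32.36 kt → 24 h equivalent = 32.36 × 24/30 ≈ 25.89 kt.
26 kt < 30 kt ⇒ not rapid intensification.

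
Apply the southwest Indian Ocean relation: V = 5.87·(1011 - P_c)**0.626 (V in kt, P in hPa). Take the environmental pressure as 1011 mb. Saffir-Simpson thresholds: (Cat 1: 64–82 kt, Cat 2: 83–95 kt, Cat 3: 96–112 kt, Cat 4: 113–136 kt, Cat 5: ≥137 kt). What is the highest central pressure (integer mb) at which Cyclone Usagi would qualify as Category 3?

Category 3 begins at V = 96 kt.
Required ΔP = (96/5.87)^(1/0.626) = 16.354^1.597 ≈ 86.84 mb.
P_c ≤ 1011 − 86.84 = 924.16, so the highest integer P_c is 924 mb.

924 mb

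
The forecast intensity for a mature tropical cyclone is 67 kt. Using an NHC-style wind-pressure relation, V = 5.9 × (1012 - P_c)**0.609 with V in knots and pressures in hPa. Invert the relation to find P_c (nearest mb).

958 mb

ΔP = (V / 5.9)^(1/0.609) = (67/5.9)^1.642.
67/5.9 = 11.356; 11.356^1.642 ≈ 54.04 mb.
P_c = 1012 − 54.04 = 957.96 ≈ 958 mb.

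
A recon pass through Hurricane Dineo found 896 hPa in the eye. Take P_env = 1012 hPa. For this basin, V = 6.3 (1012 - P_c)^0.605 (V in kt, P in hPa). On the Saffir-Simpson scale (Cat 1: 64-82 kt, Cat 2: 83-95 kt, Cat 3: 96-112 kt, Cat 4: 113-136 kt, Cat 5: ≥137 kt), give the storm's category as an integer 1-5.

ΔP = 1012 − 896 = 116 hPa.
V ≈ 6.3 × 116^0.605 = 6.3 × 17.74 ≈ 112 kt.
112 kt falls in the Category 3 band.

3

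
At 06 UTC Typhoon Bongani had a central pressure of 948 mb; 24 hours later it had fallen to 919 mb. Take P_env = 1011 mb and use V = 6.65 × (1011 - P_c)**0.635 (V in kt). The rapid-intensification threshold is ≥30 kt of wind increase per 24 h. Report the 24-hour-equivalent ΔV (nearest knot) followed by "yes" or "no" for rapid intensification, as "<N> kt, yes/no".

V₁: ΔP = 63, V ≈ 6.65 × 63^0.635 ≈ 92.34 kt.
V₂: ΔP = 92, V ≈ 6.65 × 92^0.635 ≈ 117.44 kt.
ΔV over 24 h = 25.10 kt → 24 h equivalent = 25.10 × 24/24 ≈ 25.10 kt.
25 kt < 30 kt ⇒ not rapid intensification.

25 kt, no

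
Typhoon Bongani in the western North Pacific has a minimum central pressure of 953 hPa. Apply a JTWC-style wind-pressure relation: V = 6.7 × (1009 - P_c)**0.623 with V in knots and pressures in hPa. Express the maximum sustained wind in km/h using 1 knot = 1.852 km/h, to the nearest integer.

ΔP = 1009 − 953 = 56 hPa.
V ≈ 6.7 × 56^0.623 = 6.7 × 12.278 ≈ 82.261 kt.
82.261 × 1.852 ≈ 152.35 km/h → 152 km/h.

152 km/h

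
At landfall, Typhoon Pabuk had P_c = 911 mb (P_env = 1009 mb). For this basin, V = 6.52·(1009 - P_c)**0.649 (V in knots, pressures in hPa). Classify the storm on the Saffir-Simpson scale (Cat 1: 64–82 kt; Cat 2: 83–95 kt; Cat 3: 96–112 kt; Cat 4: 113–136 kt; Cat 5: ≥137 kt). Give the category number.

ΔP = 1009 − 911 = 98 mb.
V ≈ 6.52 × 98^0.649 = 6.52 × 19.60 ≈ 128 kt.
128 kt falls in the Category 4 band.

4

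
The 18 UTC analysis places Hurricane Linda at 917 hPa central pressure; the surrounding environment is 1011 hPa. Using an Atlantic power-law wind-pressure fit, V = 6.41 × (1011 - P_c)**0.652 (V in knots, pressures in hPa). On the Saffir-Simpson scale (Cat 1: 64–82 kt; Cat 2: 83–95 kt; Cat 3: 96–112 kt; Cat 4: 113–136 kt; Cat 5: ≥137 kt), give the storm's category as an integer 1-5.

4

ΔP = 1011 − 917 = 94 hPa.
V ≈ 6.41 × 94^0.652 = 6.41 × 19.34 ≈ 124 kt.
124 kt falls in the Category 4 band.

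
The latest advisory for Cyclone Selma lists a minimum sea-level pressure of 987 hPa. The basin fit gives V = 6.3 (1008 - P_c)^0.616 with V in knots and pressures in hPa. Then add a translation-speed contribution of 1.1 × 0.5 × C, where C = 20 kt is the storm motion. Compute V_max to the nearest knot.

ΔP = 1008 − 987 = 21 hPa.
21^0.616 ≈ 6.524.
V ≈ 6.3 × 6.524 ≈ 41.1 kt.
Translation term: 1.1 × 0.5 × 20 = 11 kt.
Corrected V ≈ 52.1 kt → 52 kt.

52 kt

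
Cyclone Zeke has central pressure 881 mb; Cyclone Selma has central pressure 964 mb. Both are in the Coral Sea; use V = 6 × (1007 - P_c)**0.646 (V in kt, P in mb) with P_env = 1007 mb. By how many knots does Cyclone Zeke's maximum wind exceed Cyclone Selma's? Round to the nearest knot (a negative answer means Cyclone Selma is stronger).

Cyclone Zeke: ΔP = 126; V ≈ 6 × 126^0.646 ≈ 136.46 kt.
Cyclone Selma: ΔP = 43; V ≈ 6 × 43^0.646 ≈ 68.14 kt.
Difference ≈ 136.46 − 68.14 = 68.32 → 68 kt.

68 kt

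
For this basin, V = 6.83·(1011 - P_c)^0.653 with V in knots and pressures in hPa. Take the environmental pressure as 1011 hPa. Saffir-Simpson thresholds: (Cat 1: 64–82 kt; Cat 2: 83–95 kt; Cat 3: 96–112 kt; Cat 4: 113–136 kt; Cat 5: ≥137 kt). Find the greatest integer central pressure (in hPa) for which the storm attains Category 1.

Category 1 begins at V = 64 kt.
Required ΔP = (64/6.83)^(1/0.653) = 9.370^1.531 ≈ 30.77 hPa.
P_c ≤ 1011 − 30.77 = 980.23, so the highest integer P_c is 980 hPa.

980 hPa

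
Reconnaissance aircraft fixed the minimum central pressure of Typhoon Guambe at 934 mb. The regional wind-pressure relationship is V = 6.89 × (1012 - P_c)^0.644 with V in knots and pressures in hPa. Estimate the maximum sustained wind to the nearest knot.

ΔP = 1012 − 934 = 78 mb.
78^0.644 ≈ 16.539.
V ≈ 6.89 × 16.539 ≈ 114.0 kt.

114 kt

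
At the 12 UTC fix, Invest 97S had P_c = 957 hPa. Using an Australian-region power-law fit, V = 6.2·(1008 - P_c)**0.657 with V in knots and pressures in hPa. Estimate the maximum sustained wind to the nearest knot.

ΔP = 1008 − 957 = 51 hPa.
51^0.657 ≈ 13.240.
V ≈ 6.2 × 13.240 ≈ 82.1 kt.

82 kt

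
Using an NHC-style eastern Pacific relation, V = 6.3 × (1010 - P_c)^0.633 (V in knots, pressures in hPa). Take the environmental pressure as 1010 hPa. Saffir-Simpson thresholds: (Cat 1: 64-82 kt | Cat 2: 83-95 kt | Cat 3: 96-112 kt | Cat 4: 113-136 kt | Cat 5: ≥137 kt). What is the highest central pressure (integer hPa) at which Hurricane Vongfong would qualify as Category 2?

951 hPa

Category 2 begins at V = 83 kt.
Required ΔP = (83/6.3)^(1/0.633) = 13.175^1.580 ≈ 58.74 hPa.
P_c ≤ 1010 − 58.74 = 951.26, so the highest integer P_c is 951 hPa.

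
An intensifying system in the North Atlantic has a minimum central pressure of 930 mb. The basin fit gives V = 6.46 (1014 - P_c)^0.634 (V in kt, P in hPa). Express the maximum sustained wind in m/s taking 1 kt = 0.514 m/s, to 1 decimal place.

55.1 m/s

ΔP = 1014 − 930 = 84 mb.
V ≈ 6.46 × 84^0.634 = 6.46 × 16.596 ≈ 107.208 kt.
107.208 × 0.514 ≈ 55.10 m/s → 55.1 m/s.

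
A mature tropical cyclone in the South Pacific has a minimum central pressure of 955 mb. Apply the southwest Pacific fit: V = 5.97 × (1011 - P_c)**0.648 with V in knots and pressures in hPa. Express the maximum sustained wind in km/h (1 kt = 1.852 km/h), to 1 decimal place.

150.1 km/h

ΔP = 1011 − 955 = 56 mb.
V ≈ 5.97 × 56^0.648 = 5.97 × 13.578 ≈ 81.059 kt.
81.059 × 1.852 ≈ 150.12 km/h → 150.1 km/h.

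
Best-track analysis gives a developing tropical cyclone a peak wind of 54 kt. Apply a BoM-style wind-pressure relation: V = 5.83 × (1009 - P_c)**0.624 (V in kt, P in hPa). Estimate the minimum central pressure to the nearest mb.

974 mb

ΔP = (V / 5.83)^(1/0.624) = (54/5.83)^1.603.
54/5.83 = 9.262; 9.262^1.603 ≈ 35.42 mb.
P_c = 1009 − 35.42 = 973.58 ≈ 974 mb.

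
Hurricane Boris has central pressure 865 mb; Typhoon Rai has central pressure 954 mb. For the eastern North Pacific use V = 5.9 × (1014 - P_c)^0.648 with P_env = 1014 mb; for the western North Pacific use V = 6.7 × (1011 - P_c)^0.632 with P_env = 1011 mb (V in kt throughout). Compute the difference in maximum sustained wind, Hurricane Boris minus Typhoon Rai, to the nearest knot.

65 kt

Hurricane Boris: ΔP = 149; V ≈ 5.9 × 149^0.648 ≈ 151.03 kt.
Typhoon Rai: ΔP = 57; V ≈ 6.7 × 57^0.632 ≈ 86.26 kt.
Difference ≈ 151.03 − 86.26 = 64.77 → 65 kt.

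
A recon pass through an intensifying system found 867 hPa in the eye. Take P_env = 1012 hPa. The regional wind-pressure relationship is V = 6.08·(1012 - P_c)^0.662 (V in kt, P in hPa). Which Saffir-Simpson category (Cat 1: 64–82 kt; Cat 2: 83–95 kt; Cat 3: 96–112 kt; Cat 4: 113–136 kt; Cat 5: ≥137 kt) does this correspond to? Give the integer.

5

ΔP = 1012 − 867 = 145 hPa.
V ≈ 6.08 × 145^0.662 = 6.08 × 26.97 ≈ 164 kt.
164 kt falls in the Category 5 band.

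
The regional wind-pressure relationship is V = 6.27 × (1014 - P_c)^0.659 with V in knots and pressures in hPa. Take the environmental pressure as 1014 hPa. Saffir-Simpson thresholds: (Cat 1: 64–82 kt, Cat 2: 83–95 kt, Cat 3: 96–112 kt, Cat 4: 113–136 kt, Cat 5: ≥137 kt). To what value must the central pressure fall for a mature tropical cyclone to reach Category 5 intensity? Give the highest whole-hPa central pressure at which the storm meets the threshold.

Category 5 begins at V = 137 kt.
Required ΔP = (137/6.27)^(1/0.659) = 21.850^1.517 ≈ 107.78 hPa.
P_c ≤ 1014 − 107.78 = 906.22, so the highest integer P_c is 906 hPa.

906 hPa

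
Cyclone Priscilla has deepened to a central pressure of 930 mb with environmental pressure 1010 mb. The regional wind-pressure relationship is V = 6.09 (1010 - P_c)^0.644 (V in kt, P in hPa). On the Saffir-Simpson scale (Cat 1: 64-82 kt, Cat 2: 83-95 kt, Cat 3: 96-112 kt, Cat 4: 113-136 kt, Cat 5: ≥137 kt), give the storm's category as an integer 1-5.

ΔP = 1010 − 930 = 80 mb.
V ≈ 6.09 × 80^0.644 = 6.09 × 16.81 ≈ 102 kt.
102 kt falls in the Category 3 band.

3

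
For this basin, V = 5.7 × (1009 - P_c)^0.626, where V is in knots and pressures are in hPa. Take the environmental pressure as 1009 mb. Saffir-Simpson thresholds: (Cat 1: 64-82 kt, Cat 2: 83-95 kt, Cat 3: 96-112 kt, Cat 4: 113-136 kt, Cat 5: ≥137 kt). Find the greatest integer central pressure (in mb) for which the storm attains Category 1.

Category 1 begins at V = 64 kt.
Required ΔP = (64/5.7)^(1/0.626) = 11.228^1.597 ≈ 47.62 mb.
P_c ≤ 1009 − 47.62 = 961.38, so the highest integer P_c is 961 mb.

961 mb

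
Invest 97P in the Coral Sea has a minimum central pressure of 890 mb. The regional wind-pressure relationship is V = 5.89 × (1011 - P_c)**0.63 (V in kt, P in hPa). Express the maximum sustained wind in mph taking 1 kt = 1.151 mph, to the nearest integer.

ΔP = 1011 − 890 = 121 mb.
V ≈ 5.89 × 121^0.63 = 5.89 × 20.519 ≈ 120.857 kt.
120.857 × 1.151 ≈ 139.11 mph → 139 mph.

139 mph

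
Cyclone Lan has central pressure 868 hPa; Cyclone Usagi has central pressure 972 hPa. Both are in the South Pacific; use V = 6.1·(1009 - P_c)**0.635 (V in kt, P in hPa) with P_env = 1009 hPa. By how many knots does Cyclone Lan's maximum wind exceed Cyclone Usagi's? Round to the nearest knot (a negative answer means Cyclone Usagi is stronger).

81 kt

Cyclone Lan: ΔP = 141; V ≈ 6.1 × 141^0.635 ≈ 141.28 kt.
Cyclone Usagi: ΔP = 37; V ≈ 6.1 × 37^0.635 ≈ 60.41 kt.
Difference ≈ 141.28 − 60.41 = 80.87 → 81 kt.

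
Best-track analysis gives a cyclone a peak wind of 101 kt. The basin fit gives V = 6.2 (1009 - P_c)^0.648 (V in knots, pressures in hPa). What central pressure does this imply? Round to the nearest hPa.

ΔP = (V / 6.2)^(1/0.648) = (101/6.2)^1.543.
101/6.2 = 16.290; 16.290^1.543 ≈ 74.18 hPa.
P_c = 1009 − 74.18 = 934.82 ≈ 935 hPa.

935 hPa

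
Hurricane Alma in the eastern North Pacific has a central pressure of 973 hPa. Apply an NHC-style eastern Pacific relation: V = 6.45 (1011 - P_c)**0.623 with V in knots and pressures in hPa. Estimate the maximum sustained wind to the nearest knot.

62 kt

ΔP = 1011 − 973 = 38 hPa.
38^0.623 ≈ 9.643.
V ≈ 6.45 × 9.643 ≈ 62.2 kt.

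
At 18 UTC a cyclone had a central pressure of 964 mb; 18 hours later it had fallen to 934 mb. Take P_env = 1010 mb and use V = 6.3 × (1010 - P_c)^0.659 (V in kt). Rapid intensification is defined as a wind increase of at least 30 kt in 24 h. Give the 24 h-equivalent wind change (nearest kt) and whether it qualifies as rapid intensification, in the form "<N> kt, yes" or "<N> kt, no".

V₁: ΔP = 46, V ≈ 6.3 × 46^0.659 ≈ 78.54 kt.
V₂: ΔP = 76, V ≈ 6.3 × 76^0.659 ≈ 109.34 kt.
ΔV over 18 h = 30.80 kt → 24 h equivalent = 30.80 × 24/18 ≈ 41.07 kt.
41 kt ≥ 30 kt ⇒ rapid intensification.

41 kt, yes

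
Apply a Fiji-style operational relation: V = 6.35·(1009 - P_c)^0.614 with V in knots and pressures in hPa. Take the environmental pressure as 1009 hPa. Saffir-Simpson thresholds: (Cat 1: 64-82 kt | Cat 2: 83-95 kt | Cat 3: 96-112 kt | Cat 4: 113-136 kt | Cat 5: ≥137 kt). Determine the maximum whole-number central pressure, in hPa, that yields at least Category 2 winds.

943 hPa

Category 2 begins at V = 83 kt.
Required ΔP = (83/6.35)^(1/0.614) = 13.071^1.629 ≈ 65.78 hPa.
P_c ≤ 1009 − 65.78 = 943.22, so the highest integer P_c is 943 hPa.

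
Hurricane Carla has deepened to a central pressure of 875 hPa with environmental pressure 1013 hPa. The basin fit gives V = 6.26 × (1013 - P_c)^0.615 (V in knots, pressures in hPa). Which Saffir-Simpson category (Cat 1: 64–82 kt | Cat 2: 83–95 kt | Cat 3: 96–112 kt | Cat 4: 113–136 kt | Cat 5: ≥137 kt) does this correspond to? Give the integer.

4

ΔP = 1013 − 875 = 138 hPa.
V ≈ 6.26 × 138^0.615 = 6.26 × 20.70 ≈ 130 kt.
130 kt falls in the Category 4 band.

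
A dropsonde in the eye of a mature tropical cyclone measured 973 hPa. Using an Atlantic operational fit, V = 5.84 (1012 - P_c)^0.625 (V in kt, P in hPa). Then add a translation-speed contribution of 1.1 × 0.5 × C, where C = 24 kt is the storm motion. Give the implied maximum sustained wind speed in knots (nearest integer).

71 kt

ΔP = 1012 − 973 = 39 hPa.
39^0.625 ≈ 9.872.
V ≈ 5.84 × 9.872 ≈ 57.7 kt.
Translation term: 1.1 × 0.5 × 24 = 13.2 kt.
Corrected V ≈ 70.9 kt → 71 kt.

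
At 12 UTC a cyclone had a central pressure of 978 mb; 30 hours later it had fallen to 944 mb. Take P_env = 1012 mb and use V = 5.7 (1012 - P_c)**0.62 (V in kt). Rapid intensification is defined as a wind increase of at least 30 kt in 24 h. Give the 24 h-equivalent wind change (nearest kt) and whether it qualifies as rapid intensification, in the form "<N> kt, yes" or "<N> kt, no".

22 kt, no

V₁: ΔP = 34, V ≈ 5.7 × 34^0.62 ≈ 50.74 kt.
V₂: ΔP = 68, V ≈ 5.7 × 68^0.62 ≈ 77.99 kt.
ΔV over 30 h = 27.25 kt → 24 h equivalent = 27.25 × 24/30 ≈ 21.80 kt.
22 kt < 30 kt ⇒ not rapid intensification.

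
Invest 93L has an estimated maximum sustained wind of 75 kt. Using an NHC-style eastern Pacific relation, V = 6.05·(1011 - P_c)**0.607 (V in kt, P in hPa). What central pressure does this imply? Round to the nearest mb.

ΔP = (V / 6.05)^(1/0.607) = (75/6.05)^1.647.
75/6.05 = 12.397; 12.397^1.647 ≈ 63.26 mb.
P_c = 1011 − 63.26 = 947.74 ≈ 948 mb.

948 mb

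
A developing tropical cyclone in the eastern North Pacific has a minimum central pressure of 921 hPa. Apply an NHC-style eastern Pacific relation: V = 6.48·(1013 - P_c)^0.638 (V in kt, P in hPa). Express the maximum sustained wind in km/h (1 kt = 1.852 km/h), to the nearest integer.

ΔP = 1013 − 921 = 92 hPa.
V ≈ 6.48 × 92^0.638 = 6.48 × 17.902 ≈ 116.004 kt.
116.004 × 1.852 ≈ 214.84 km/h → 215 km/h.

215 km/h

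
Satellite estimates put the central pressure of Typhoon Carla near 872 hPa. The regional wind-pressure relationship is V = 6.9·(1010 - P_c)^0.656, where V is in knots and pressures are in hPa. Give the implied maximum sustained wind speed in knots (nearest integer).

175 kt

ΔP = 1010 − 872 = 138 hPa.
138^0.656 ≈ 25.337.
V ≈ 6.9 × 25.337 ≈ 174.8 kt.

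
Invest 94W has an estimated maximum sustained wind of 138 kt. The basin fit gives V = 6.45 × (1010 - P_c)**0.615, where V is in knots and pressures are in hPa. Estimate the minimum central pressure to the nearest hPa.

ΔP = (V / 6.45)^(1/0.615) = (138/6.45)^1.626.
138/6.45 = 21.395; 21.395^1.626 ≈ 145.59 hPa.
P_c = 1010 − 145.59 = 864.41 ≈ 864 hPa.

864 hPa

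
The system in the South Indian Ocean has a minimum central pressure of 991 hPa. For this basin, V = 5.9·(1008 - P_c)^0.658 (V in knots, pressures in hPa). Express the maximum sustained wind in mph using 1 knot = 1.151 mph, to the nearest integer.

44 mph

ΔP = 1008 − 991 = 17 hPa.
V ≈ 5.9 × 17^0.658 = 5.9 × 6.451 ≈ 38.062 kt.
38.062 × 1.151 ≈ 43.81 mph → 44 mph.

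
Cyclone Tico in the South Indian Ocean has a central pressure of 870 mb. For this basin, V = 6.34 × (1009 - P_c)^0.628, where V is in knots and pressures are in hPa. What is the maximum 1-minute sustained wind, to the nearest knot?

ΔP = 1009 − 870 = 139 mb.
139^0.628 ≈ 22.172.
V ≈ 6.34 × 22.172 ≈ 140.6 kt.

141 kt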